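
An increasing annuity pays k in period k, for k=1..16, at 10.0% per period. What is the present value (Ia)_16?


(Ia)_n = sum_{k=1}^{n} k * v^k, v = 1/(1+i)
v = 0.909091
Sum computed term by term:
(Ia)_16 = 51.2401


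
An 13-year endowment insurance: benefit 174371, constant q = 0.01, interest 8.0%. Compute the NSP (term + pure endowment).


Term component = 13123.1099
Pure endowment = 13_p_x * v^13 * benefit = 0.877521 * 0.367698 * 174371 = 56263.0105
NSP = 69386.1205


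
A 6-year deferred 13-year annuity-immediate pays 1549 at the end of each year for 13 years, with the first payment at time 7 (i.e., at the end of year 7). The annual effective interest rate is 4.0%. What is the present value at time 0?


PV at time 6 of the 13-year annuity-immediate:
a_n = 1549 * (1-(1+0.04)^(-13))/0.04 = 15467.7685
Discount back 6 years to time 0:
PV = 15467.7685 * (1+0.04)^(-6)
= 15467.7685 * 0.790315
= 12224.4021


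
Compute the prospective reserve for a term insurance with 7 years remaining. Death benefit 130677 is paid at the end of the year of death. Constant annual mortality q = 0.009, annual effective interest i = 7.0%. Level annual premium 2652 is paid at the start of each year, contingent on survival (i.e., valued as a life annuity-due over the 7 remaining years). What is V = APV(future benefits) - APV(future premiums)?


v = 1/(1+i) = 0.934579
APV(future benefits) per unit = sum_{k=0}^{6} k_p_x * q * v^(k+1) = 0.047329
APV(future benefits) = 130677 * 0.047329 = 6184.7596
Life annuity-due factor ä_{x:7} = sum_{k=0}^{6} k_p_x * v^k = 5.626845
APV(future premiums) = 2652 * 5.626845 = 14922.3924
V = 6184.7596 - 14922.3924
= -8737.6328


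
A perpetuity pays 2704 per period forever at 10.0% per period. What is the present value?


PV = PMT / i
= 2704 / 0.1
= 27040.0


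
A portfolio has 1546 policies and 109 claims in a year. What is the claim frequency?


frequency = claims / policies
= 109 / 1546
= 0.0705


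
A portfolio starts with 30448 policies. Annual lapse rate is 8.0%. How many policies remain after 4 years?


remaining = initial * (1 - lapse)^years
= 30448 * (1 - 0.08)^4
= 30448 * 0.716393
= 21812.7328


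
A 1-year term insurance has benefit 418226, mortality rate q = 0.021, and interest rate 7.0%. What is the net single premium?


NSP = benefit * q * v
v = 1/(1+i) = 0.934579
NSP = 418226 * 0.021 * 0.934579
= 8208.1738


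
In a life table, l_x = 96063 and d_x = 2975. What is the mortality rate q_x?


q_x = d_x / l_x
= 2975 / 96063
= 0.031


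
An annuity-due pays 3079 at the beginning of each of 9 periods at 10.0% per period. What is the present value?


PV_due = PMT * (1-(1+i)^(-n))/i * (1+i)
PV_immediate = 17732.0343
PV_due = 17732.0343 * 1.1
= 19505.2378


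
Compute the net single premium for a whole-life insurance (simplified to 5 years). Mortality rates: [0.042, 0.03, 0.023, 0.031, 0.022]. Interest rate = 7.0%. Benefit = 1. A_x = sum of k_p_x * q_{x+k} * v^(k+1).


v = 0.934579
Year 0: k_p_x=1.0, q=0.042, term=0.039252
Year 1: k_p_x=0.958, q=0.03, term=0.025103
Year 2: k_p_x=0.92926, q=0.023, term=0.017447
Year 3: k_p_x=0.907887, q=0.031, term=0.021471
Year 4: k_p_x=0.879743, q=0.022, term=0.013799
A_x = 0.1171


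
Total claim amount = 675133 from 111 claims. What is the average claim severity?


severity = total / number
= 675133 / 111
= 6082.2793


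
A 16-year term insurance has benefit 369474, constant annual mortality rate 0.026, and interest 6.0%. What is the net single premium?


NSP = benefit * sum_{k=0}^{n-1} k_p_x * q * v^(k+1)
With constant q=0.026, v=0.943396
Sum = 0.224248
NSP = 369474 * 0.224248
= 82853.9377


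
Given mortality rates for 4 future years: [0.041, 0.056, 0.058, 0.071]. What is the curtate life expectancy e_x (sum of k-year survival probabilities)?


e_x = sum_{k=1}^{n} k_p_x
k_p_x values:
  1_p_x = 0.959
  2_p_x = 0.905296
  3_p_x = 0.852789
  4_p_x = 0.792241
e_x = 3.5093


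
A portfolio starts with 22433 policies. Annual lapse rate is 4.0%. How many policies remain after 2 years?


remaining = initial * (1 - lapse)^years
= 22433 * (1 - 0.04)^2
= 22433 * 0.9216
= 20674.2528


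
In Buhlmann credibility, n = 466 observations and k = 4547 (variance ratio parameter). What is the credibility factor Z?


Z = n / (n + k)
= 466 / (466 + 4547)
= 466 / 5013
= 0.093


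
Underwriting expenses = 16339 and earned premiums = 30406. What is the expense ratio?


Expense ratio = expenses / premiums
= 16339 / 30406
= 0.5374


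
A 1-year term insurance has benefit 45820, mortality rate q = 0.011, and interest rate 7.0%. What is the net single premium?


NSP = benefit * q * v
v = 1/(1+i) = 0.934579
NSP = 45820 * 0.011 * 0.934579
= 471.0467


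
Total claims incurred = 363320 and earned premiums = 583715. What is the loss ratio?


Loss ratio = claims / premiums
= 363320 / 583715
= 0.6224


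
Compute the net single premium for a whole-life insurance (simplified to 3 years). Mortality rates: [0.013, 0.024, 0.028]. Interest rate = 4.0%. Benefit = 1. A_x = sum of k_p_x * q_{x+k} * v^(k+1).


v = 0.961538
Year 0: k_p_x=1.0, q=0.013, term=0.0125
Year 1: k_p_x=0.987, q=0.024, term=0.021901
Year 2: k_p_x=0.963312, q=0.028, term=0.023979
A_x = 0.0584


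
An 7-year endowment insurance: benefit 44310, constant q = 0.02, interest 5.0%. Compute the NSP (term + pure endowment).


Term component = 4849.2787
Pure endowment = 7_p_x * v^7 * benefit = 0.868126 * 0.710681 * 44310 = 27337.5246
NSP = 32186.8033


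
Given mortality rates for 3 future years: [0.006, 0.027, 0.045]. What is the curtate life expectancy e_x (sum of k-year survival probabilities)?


e_x = sum_{k=1}^{n} k_p_x
k_p_x values:
  1_p_x = 0.994
  2_p_x = 0.967162
  3_p_x = 0.92364
e_x = 2.8848


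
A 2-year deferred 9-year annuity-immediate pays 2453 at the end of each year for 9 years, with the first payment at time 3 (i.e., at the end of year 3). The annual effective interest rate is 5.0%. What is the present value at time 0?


PV at time 2 of the 9-year annuity-immediate:
a_n = 2453 * (1-(1+0.05)^(-9))/0.05 = 17435.4866
Discount back 2 years to time 0:
PV = 17435.4866 * (1+0.05)^(-2)
= 17435.4866 * 0.907029
= 15814.5003


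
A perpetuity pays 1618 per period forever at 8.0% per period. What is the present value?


PV = PMT / i
= 1618 / 0.08
= 20225.0


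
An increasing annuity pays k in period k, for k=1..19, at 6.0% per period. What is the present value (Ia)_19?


(Ia)_n = sum_{k=1}^{n} k * v^k, v = 1/(1+i)
v = 0.943396
Sum computed term by term:
(Ia)_19 = 92.4643


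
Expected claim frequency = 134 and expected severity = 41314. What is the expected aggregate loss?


E[S] = E[N] * E[X]
= 134 * 41314
= 5.5361e+06


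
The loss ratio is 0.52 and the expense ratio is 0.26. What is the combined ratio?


Combined ratio = loss ratio + expense ratio
= 0.52 + 0.26
= 0.78


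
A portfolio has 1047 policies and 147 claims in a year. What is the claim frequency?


frequency = claims / policies
= 147 / 1047
= 0.1404


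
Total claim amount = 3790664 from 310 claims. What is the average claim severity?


severity = total / number
= 3790664 / 310
= 12227.9484


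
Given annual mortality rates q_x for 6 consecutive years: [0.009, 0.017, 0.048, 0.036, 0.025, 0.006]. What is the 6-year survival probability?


p_k = 1 - q_k for each year
Survival = product of (1 - q_k)
= 0.991 * 0.983 * 0.952 * 0.964 * 0.975 * 0.994
= 0.8664


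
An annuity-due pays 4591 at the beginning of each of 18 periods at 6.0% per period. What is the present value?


PV_due = PMT * (1-(1+i)^(-n))/i * (1+i)
PV_immediate = 49709.5276
PV_due = 49709.5276 * 1.06
= 52692.0992


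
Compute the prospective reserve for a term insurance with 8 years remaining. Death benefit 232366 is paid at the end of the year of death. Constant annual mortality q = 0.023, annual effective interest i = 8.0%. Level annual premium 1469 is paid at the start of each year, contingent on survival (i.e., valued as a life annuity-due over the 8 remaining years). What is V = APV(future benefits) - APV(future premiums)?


v = 1/(1+i) = 0.925926
APV(future benefits) per unit = sum_{k=0}^{7} k_p_x * q * v^(k+1) = 0.12315
APV(future benefits) = 232366 * 0.12315 = 28615.7704
Life annuity-due factor ä_{x:8} = sum_{k=0}^{7} k_p_x * v^k = 5.782675
APV(future premiums) = 1469 * 5.782675 = 8494.7495
V = 28615.7704 - 8494.7495
= 20121.0209


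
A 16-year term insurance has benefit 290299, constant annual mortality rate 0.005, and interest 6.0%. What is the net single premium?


NSP = benefit * sum_{k=0}^{n-1} k_p_x * q * v^(k+1)
With constant q=0.005, v=0.943396
Sum = 0.048976
NSP = 290299 * 0.048976
= 14217.7641


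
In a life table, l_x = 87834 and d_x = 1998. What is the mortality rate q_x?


q_x = d_x / l_x
= 1998 / 87834
= 0.0227


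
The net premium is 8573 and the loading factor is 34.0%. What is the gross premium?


Gross = net * (1 + loading)
= 8573 * (1 + 0.34)
= 8573 * 1.34
= 11487.82


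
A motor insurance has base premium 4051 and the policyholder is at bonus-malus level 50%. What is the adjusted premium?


adjusted = base * BM_level / 100
= 4051 * 50 / 100
= 4051 * 0.5
= 2025.5


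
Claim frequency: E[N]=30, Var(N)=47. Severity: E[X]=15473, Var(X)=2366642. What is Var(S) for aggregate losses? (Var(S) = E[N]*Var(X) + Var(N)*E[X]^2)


Var(S) = E[N]*Var(X) + Var(N)*E[X]^2
= 30*2366642 + 47*15473^2
= 70999260 + 11252445263
= 1.1323e+10


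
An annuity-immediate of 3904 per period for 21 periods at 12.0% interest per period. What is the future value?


FV = PMT * ((1+i)^n - 1) / i
= 3904 * ((1.12)^21 - 1) / 0.12
= 3904 * (10.803848 - 1) / 0.12
= 318951.8635


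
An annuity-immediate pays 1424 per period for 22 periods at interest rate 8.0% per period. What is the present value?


PV = PMT * (1 - (1+i)^(-n)) / i
= 1424 * (1 - (1+0.08)^(-22)) / 0.08
= 1424 * (1 - 0.183941) / 0.08
= 1424 * 10.200744
= 14525.859


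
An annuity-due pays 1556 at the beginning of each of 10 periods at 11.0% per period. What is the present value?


PV_due = PMT * (1-(1+i)^(-n))/i * (1+i)
PV_immediate = 9163.645
PV_due = 9163.645 * 1.11
= 10171.646


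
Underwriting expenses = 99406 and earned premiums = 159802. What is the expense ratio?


Expense ratio = expenses / premiums
= 99406 / 159802
= 0.6221


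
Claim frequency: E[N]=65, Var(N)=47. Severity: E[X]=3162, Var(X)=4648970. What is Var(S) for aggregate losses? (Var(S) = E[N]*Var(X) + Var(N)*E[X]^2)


Var(S) = E[N]*Var(X) + Var(N)*E[X]^2
= 65*4648970 + 47*3162^2
= 302183050 + 469917468
= 7.7210e+08


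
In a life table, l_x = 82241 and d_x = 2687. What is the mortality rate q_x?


q_x = d_x / l_x
= 2687 / 82241
= 0.0327


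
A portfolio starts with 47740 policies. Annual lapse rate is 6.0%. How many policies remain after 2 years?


remaining = initial * (1 - lapse)^years
= 47740 * (1 - 0.06)^2
= 47740 * 0.8836
= 42183.064


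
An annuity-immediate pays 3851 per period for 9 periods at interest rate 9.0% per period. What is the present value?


PV = PMT * (1 - (1+i)^(-n)) / i
= 3851 * (1 - (1+0.09)^(-9)) / 0.09
= 3851 * (1 - 0.460428) / 0.09
= 3851 * 5.995247
= 23087.6958


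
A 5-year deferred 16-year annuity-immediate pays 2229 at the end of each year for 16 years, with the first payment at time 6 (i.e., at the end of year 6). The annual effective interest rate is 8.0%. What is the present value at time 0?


PV at time 5 of the 16-year annuity-immediate:
a_n = 2229 * (1-(1+0.08)^(-16))/0.08 = 19729.7018
Discount back 5 years to time 0:
PV = 19729.7018 * (1+0.08)^(-5)
= 19729.7018 * 0.680583
= 13427.7036


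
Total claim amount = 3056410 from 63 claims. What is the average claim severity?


severity = total / number
= 3056410 / 63
= 48514.4444


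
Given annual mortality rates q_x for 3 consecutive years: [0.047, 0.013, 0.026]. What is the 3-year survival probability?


p_k = 1 - q_k for each year
Survival = product of (1 - q_k)
= 0.953 * 0.987 * 0.974
= 0.9162


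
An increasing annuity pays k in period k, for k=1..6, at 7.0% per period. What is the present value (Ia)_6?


(Ia)_n = sum_{k=1}^{n} k * v^k, v = 1/(1+i)
v = 0.934579
Sum computed term by term:
(Ia)_6 = 15.7449


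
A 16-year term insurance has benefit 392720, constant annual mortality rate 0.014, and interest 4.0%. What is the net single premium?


NSP = benefit * sum_{k=0}^{n-1} k_p_x * q * v^(k+1)
With constant q=0.014, v=0.961538
Sum = 0.148793
NSP = 392720 * 0.148793
= 58433.8033


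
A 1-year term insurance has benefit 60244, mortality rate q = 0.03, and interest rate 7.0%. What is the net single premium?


NSP = benefit * q * v
v = 1/(1+i) = 0.934579
NSP = 60244 * 0.03 * 0.934579
= 1689.0841


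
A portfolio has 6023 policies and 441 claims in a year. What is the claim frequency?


frequency = claims / policies
= 441 / 6023
= 0.0732


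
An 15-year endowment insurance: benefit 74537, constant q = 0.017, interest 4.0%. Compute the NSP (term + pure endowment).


Term component = 12685.9329
Pure endowment = 15_p_x * v^15 * benefit = 0.773219 * 0.555265 * 74537 = 32001.8133
NSP = 44687.7462


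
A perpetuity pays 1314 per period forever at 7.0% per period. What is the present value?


PV = PMT / i
= 1314 / 0.07
= 18771.4286


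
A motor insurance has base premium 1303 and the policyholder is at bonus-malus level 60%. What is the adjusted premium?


adjusted = base * BM_level / 100
= 1303 * 60 / 100
= 1303 * 0.6
= 781.8


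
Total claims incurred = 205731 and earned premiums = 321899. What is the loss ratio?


Loss ratio = claims / premiums
= 205731 / 321899
= 0.6391


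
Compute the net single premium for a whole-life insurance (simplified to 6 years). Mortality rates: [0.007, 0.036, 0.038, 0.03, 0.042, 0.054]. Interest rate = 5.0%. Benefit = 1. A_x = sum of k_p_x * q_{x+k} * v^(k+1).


v = 0.952381
Year 0: k_p_x=1.0, q=0.007, term=0.006667
Year 1: k_p_x=0.993, q=0.036, term=0.032424
Year 2: k_p_x=0.957252, q=0.038, term=0.031423
Year 3: k_p_x=0.920876, q=0.03, term=0.022728
Year 4: k_p_x=0.89325, q=0.042, term=0.029395
Year 5: k_p_x=0.855734, q=0.054, term=0.034482
A_x = 0.1571


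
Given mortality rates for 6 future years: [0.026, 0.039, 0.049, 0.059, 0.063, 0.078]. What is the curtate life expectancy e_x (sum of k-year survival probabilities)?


e_x = sum_{k=1}^{n} k_p_x
k_p_x values:
  1_p_x = 0.974
  2_p_x = 0.936014
  3_p_x = 0.890149
  4_p_x = 0.837631
  5_p_x = 0.78486
  6_p_x = 0.723641
e_x = 5.1463


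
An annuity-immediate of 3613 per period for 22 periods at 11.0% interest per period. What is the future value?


FV = PMT * ((1+i)^n - 1) / i
= 3613 * ((1.11)^22 - 1) / 0.11
= 3613 * (9.933574 - 1) / 0.11
= 293427.3002


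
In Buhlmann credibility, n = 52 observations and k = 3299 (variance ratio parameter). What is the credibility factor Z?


Z = n / (n + k)
= 52 / (52 + 3299)
= 52 / 3351
= 0.0155


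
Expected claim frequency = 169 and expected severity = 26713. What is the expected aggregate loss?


E[S] = E[N] * E[X]
= 169 * 26713
= 4.5145e+06


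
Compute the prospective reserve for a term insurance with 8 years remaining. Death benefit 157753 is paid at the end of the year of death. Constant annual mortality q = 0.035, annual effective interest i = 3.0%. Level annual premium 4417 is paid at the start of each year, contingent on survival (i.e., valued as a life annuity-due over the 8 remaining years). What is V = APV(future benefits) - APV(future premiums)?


v = 1/(1+i) = 0.970874
APV(future benefits) per unit = sum_{k=0}^{7} k_p_x * q * v^(k+1) = 0.218811
APV(future benefits) = 157753 * 0.218811 = 34518.0967
Life annuity-due factor ä_{x:8} = sum_{k=0}^{7} k_p_x * v^k = 6.439296
APV(future premiums) = 4417 * 6.439296 = 28442.3708
V = 34518.0967 - 28442.3708
= 6075.7259


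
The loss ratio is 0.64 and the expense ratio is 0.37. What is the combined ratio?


Combined ratio = loss ratio + expense ratio
= 0.64 + 0.37
= 1.01


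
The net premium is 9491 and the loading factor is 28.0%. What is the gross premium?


Gross = net * (1 + loading)
= 9491 * (1 + 0.28)
= 9491 * 1.28
= 12148.48


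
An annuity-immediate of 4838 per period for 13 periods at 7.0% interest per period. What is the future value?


FV = PMT * ((1+i)^n - 1) / i
= 4838 * ((1.07)^13 - 1) / 0.07
= 4838 * (2.409845 - 1) / 0.07
= 97440.4302


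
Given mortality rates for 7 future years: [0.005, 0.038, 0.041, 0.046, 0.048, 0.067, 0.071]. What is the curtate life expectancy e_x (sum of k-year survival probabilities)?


e_x = sum_{k=1}^{n} k_p_x
k_p_x values:
  1_p_x = 0.995
  2_p_x = 0.95719
  3_p_x = 0.917945
  4_p_x = 0.87572
  5_p_x = 0.833685
  6_p_x = 0.777828
  7_p_x = 0.722602
e_x = 6.08


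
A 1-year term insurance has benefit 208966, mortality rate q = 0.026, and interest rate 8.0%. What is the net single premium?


NSP = benefit * q * v
v = 1/(1+i) = 0.925926
NSP = 208966 * 0.026 * 0.925926
= 5030.663


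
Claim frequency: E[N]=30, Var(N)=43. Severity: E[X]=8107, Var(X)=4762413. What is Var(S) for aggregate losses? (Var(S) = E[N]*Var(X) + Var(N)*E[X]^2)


Var(S) = E[N]*Var(X) + Var(N)*E[X]^2
= 30*4762413 + 43*8107^2
= 142872390 + 2826108307
= 2.9690e+09


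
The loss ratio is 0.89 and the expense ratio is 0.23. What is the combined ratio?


Combined ratio = loss ratio + expense ratio
= 0.89 + 0.23
= 1.12


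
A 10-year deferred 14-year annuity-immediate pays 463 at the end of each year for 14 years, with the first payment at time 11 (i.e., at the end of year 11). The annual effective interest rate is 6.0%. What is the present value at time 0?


PV at time 10 of the 14-year annuity-immediate:
a_n = 463 * (1-(1+0.06)^(-14))/0.06 = 4303.5776
Discount back 10 years to time 0:
PV = 4303.5776 * (1+0.06)^(-10)
= 4303.5776 * 0.558395
= 2403.0952


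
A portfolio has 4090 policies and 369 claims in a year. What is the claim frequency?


frequency = claims / policies
= 369 / 4090
= 0.0902


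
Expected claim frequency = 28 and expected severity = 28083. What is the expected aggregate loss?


E[S] = E[N] * E[X]
= 28 * 28083
= 786324


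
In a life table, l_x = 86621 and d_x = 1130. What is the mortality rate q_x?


q_x = d_x / l_x
= 1130 / 86621
= 0.013


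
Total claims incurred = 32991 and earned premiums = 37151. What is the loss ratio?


Loss ratio = claims / premiums
= 32991 / 37151
= 0.888


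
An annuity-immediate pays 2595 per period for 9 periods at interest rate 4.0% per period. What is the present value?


PV = PMT * (1 - (1+i)^(-n)) / i
= 2595 * (1 - (1+0.04)^(-9)) / 0.04
= 2595 * (1 - 0.702587) / 0.04
= 2595 * 7.435332
= 19294.6855


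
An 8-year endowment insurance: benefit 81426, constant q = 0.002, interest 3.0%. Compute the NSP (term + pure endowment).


Term component = 1135.553
Pure endowment = 8_p_x * v^8 * benefit = 0.984112 * 0.789409 * 81426 = 63257.1518
NSP = 64392.7048


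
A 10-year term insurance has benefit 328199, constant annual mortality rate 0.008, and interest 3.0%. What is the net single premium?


NSP = benefit * sum_{k=0}^{n-1} k_p_x * q * v^(k+1)
With constant q=0.008, v=0.970874
Sum = 0.065965
NSP = 328199 * 0.065965
= 21649.7811


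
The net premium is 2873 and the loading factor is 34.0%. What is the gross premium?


Gross = net * (1 + loading)
= 2873 * (1 + 0.34)
= 2873 * 1.34
= 3849.82


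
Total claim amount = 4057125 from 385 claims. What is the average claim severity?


severity = total / number
= 4057125 / 385
= 10537.987


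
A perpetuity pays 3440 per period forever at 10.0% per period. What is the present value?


PV = PMT / i
= 3440 / 0.1
= 34400.0


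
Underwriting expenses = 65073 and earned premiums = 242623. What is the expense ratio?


Expense ratio = expenses / premiums
= 65073 / 242623
= 0.2682


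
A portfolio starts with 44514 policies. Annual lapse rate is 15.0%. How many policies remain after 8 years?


remaining = initial * (1 - lapse)^years
= 44514 * (1 - 0.15)^8
= 44514 * 0.272491
= 12129.6432


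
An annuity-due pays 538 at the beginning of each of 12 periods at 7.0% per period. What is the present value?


PV_due = PMT * (1-(1+i)^(-n))/i * (1+i)
PV_immediate = 4273.1652
PV_due = 4273.1652 * 1.07
= 4572.2868


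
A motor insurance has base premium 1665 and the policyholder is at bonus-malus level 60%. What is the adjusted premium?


adjusted = base * BM_level / 100
= 1665 * 60 / 100
= 1665 * 0.6
= 999.0


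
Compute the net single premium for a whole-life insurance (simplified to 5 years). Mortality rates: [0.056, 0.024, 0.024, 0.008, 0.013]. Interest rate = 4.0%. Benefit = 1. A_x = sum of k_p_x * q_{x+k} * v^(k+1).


v = 0.961538
Year 0: k_p_x=1.0, q=0.056, term=0.053846
Year 1: k_p_x=0.944, q=0.024, term=0.020947
Year 2: k_p_x=0.921344, q=0.024, term=0.019658
Year 3: k_p_x=0.899232, q=0.008, term=0.006149
Year 4: k_p_x=0.892038, q=0.013, term=0.009531
A_x = 0.1101


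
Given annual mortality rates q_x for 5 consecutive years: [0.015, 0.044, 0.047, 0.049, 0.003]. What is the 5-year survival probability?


p_k = 1 - q_k for each year
Survival = product of (1 - q_k)
= 0.985 * 0.956 * 0.953 * 0.951 * 0.997
= 0.8509


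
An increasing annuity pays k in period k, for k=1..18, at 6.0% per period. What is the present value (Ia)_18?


(Ia)_n = sum_{k=1}^{n} k * v^k, v = 1/(1+i)
v = 0.943396
Sum computed term by term:
(Ia)_18 = 86.1845


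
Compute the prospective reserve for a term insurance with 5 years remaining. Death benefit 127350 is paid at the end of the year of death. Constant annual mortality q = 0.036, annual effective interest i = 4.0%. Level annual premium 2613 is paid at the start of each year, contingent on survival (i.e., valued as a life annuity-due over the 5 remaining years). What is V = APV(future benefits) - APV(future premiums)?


v = 1/(1+i) = 0.961538
APV(future benefits) per unit = sum_{k=0}^{4} k_p_x * q * v^(k+1) = 0.149563
APV(future benefits) = 127350 * 0.149563 = 19046.8548
Life annuity-due factor ä_{x:5} = sum_{k=0}^{4} k_p_x * v^k = 4.32071
APV(future premiums) = 2613 * 4.32071 = 11290.0163
V = 19046.8548 - 11290.0163
= 7756.8385


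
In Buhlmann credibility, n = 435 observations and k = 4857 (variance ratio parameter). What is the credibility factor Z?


Z = n / (n + k)
= 435 / (435 + 4857)
= 435 / 5292
= 0.0822


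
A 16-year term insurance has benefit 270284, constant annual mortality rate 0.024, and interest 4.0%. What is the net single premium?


NSP = benefit * sum_{k=0}^{n-1} k_p_x * q * v^(k+1)
With constant q=0.024, v=0.961538
Sum = 0.239264
NSP = 270284 * 0.239264
= 64669.2416


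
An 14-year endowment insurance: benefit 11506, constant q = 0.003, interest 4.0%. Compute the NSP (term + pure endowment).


Term component = 358.274
Pure endowment = 14_p_x * v^14 * benefit = 0.958809 * 0.577475 * 11506 = 6370.7393
NSP = 6729.0133


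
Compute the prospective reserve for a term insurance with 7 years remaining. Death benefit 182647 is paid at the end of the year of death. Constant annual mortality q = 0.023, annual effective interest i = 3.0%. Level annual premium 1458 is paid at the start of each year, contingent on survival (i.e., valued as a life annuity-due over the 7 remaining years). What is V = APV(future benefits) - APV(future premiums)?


v = 1/(1+i) = 0.970874
APV(future benefits) per unit = sum_{k=0}^{6} k_p_x * q * v^(k+1) = 0.134147
APV(future benefits) = 182647 * 0.134147 = 24501.5976
Life annuity-due factor ä_{x:7} = sum_{k=0}^{6} k_p_x * v^k = 6.007465
APV(future premiums) = 1458 * 6.007465 = 8758.8839
V = 24501.5976 - 8758.8839
= 15742.7136


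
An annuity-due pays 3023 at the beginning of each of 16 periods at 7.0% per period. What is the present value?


PV_due = PMT * (1-(1+i)^(-n))/i * (1+i)
PV_immediate = 28557.2187
PV_due = 28557.2187 * 1.07
= 30556.224


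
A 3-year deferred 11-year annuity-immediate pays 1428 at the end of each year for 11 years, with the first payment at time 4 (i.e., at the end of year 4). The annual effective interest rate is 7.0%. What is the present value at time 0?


PV at time 3 of the 11-year annuity-immediate:
a_n = 1428 * (1-(1+0.07)^(-11))/0.07 = 10708.107
Discount back 3 years to time 0:
PV = 10708.107 * (1+0.07)^(-3)
= 10708.107 * 0.816298
= 8741.005


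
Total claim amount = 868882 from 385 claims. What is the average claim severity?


severity = total / number
= 868882 / 385
= 2256.8364


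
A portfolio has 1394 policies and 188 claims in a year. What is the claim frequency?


frequency = claims / policies
= 188 / 1394
= 0.1349


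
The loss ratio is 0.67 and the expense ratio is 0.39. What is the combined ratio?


Combined ratio = loss ratio + expense ratio
= 0.67 + 0.39
= 1.06


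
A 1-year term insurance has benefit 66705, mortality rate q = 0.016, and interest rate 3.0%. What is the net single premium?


NSP = benefit * q * v
v = 1/(1+i) = 0.970874
NSP = 66705 * 0.016 * 0.970874
= 1036.1942


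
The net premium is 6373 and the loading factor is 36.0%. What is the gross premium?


Gross = net * (1 + loading)
= 6373 * (1 + 0.36)
= 6373 * 1.36
= 8667.28


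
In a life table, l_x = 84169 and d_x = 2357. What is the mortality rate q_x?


q_x = d_x / l_x
= 2357 / 84169
= 0.028


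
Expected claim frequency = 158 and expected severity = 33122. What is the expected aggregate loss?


E[S] = E[N] * E[X]
= 158 * 33122
= 5.2333e+06


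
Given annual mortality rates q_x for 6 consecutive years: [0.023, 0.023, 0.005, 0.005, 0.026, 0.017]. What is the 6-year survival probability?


p_k = 1 - q_k for each year
Survival = product of (1 - q_k)
= 0.977 * 0.977 * 0.995 * 0.995 * 0.974 * 0.983
= 0.9048


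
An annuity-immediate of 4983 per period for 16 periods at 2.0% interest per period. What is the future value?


FV = PMT * ((1+i)^n - 1) / i
= 4983 * ((1.02)^16 - 1) / 0.02
= 4983 * (1.372786 - 1) / 0.02
= 92879.5584


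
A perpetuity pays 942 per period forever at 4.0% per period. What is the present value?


PV = PMT / i
= 942 / 0.04
= 23550.0


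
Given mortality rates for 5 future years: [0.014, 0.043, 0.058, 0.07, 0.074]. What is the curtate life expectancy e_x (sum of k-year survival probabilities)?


e_x = sum_{k=1}^{n} k_p_x
k_p_x values:
  1_p_x = 0.986
  2_p_x = 0.943602
  3_p_x = 0.888873
  4_p_x = 0.826652
  5_p_x = 0.76548
e_x = 4.4106


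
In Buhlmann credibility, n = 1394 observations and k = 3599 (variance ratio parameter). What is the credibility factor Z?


Z = n / (n + k)
= 1394 / (1394 + 3599)
= 1394 / 4993
= 0.2792


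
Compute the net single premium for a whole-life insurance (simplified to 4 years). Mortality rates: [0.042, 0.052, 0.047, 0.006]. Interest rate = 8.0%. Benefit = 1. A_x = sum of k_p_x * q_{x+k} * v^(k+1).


v = 0.925926
Year 0: k_p_x=1.0, q=0.042, term=0.038889
Year 1: k_p_x=0.958, q=0.052, term=0.042709
Year 2: k_p_x=0.908184, q=0.047, term=0.033884
Year 3: k_p_x=0.865499, q=0.006, term=0.003817
A_x = 0.1193


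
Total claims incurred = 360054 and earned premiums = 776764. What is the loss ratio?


Loss ratio = claims / premiums
= 360054 / 776764
= 0.4635


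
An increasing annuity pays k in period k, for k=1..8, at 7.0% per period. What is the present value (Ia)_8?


(Ia)_n = sum_{k=1}^{n} k * v^k, v = 1/(1+i)
v = 0.934579
Sum computed term by term:
(Ia)_8 = 24.7602


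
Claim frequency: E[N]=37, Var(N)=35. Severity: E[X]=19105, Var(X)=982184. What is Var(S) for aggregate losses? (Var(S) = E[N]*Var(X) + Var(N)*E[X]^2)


Var(S) = E[N]*Var(X) + Var(N)*E[X]^2
= 37*982184 + 35*19105^2
= 36340808 + 12775035875
= 1.2811e+10


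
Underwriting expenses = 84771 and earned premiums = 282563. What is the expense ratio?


Expense ratio = expenses / premiums
= 84771 / 282563
= 0.3


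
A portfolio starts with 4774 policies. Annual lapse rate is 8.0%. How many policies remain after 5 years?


remaining = initial * (1 - lapse)^years
= 4774 * (1 - 0.08)^5
= 4774 * 0.659082
= 3146.4552


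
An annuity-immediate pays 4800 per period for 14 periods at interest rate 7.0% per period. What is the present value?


PV = PMT * (1 - (1+i)^(-n)) / i
= 4800 * (1 - (1+0.07)^(-14)) / 0.07
= 4800 * (1 - 0.387817) / 0.07
= 4800 * 8.745468
= 41978.2463


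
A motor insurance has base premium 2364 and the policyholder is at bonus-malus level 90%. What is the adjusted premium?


adjusted = base * BM_level / 100
= 2364 * 90 / 100
= 2364 * 0.9
= 2127.6


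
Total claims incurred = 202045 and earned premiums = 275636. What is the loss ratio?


Loss ratio = claims / premiums
= 202045 / 275636
= 0.733


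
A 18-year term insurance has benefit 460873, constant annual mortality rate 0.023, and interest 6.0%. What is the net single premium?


NSP = benefit * sum_{k=0}^{n-1} k_p_x * q * v^(k+1)
With constant q=0.023, v=0.943396
Sum = 0.213246
NSP = 460873 * 0.213246
= 98279.2661


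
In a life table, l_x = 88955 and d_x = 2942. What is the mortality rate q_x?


q_x = d_x / l_x
= 2942 / 88955
= 0.0331


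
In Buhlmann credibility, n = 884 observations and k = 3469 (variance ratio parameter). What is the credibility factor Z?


Z = n / (n + k)
= 884 / (884 + 3469)
= 884 / 4353
= 0.2031


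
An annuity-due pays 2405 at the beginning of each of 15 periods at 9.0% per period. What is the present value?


PV_due = PMT * (1-(1+i)^(-n))/i * (1+i)
PV_immediate = 19385.9557
PV_due = 19385.9557 * 1.09
= 21130.6917


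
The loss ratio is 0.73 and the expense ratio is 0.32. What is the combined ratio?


Combined ratio = loss ratio + expense ratio
= 0.73 + 0.32
= 1.05


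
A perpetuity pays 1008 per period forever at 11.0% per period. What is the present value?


PV = PMT / i
= 1008 / 0.11
= 9163.6364


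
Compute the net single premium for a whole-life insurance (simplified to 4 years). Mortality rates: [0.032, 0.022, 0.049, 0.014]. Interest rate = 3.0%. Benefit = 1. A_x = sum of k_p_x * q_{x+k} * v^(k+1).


v = 0.970874
Year 0: k_p_x=1.0, q=0.032, term=0.031068
Year 1: k_p_x=0.968, q=0.022, term=0.020074
Year 2: k_p_x=0.946704, q=0.049, term=0.042452
Year 3: k_p_x=0.900316, q=0.014, term=0.011199
A_x = 0.1048


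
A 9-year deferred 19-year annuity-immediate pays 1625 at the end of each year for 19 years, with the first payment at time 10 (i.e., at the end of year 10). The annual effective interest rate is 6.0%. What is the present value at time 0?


PV at time 9 of the 19-year annuity-immediate:
a_n = 1625 * (1-(1+0.06)^(-19))/0.06 = 18131.9393
Discount back 9 years to time 0:
PV = 18131.9393 * (1+0.06)^(-9)
= 18131.9393 * 0.591898
= 10732.267


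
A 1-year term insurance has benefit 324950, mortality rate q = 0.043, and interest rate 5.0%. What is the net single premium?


NSP = benefit * q * v
v = 1/(1+i) = 0.952381
NSP = 324950 * 0.043 * 0.952381
= 13307.4762


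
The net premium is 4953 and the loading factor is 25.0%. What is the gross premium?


Gross = net * (1 + loading)
= 4953 * (1 + 0.25)
= 4953 * 1.25
= 6191.25


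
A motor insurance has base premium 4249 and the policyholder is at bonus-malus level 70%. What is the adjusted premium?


adjusted = base * BM_level / 100
= 4249 * 70 / 100
= 4249 * 0.7
= 2974.3


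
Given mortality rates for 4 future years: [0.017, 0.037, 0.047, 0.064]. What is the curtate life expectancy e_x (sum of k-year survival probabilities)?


e_x = sum_{k=1}^{n} k_p_x
k_p_x values:
  1_p_x = 0.983
  2_p_x = 0.946629
  3_p_x = 0.902137
  4_p_x = 0.844401
e_x = 3.6762


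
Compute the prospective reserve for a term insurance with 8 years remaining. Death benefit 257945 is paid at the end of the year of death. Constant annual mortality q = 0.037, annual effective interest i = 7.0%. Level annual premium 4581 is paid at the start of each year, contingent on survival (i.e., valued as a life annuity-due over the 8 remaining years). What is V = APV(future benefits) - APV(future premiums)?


v = 1/(1+i) = 0.934579
APV(future benefits) per unit = sum_{k=0}^{7} k_p_x * q * v^(k+1) = 0.196941
APV(future benefits) = 257945 * 0.196941 = 50800.0095
Life annuity-due factor ä_{x:8} = sum_{k=0}^{7} k_p_x * v^k = 5.695328
APV(future premiums) = 4581 * 5.695328 = 26090.2971
V = 50800.0095 - 26090.2971
= 24709.7124


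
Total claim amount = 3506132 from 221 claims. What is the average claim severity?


severity = total / number
= 3506132 / 221
= 15864.8507


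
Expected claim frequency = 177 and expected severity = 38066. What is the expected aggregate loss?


E[S] = E[N] * E[X]
= 177 * 38066
= 6.7377e+06


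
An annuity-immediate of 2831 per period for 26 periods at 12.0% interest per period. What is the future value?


FV = PMT * ((1+i)^n - 1) / i
= 2831 * ((1.12)^26 - 1) / 0.12
= 2831 * (19.040072 - 1) / 0.12
= 425595.3685


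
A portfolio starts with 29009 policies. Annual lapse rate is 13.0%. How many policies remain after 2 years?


remaining = initial * (1 - lapse)^years
= 29009 * (1 - 0.13)^2
= 29009 * 0.7569
= 21956.9121


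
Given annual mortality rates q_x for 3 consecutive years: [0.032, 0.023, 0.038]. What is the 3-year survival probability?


p_k = 1 - q_k for each year
Survival = product of (1 - q_k)
= 0.968 * 0.977 * 0.962
= 0.9098


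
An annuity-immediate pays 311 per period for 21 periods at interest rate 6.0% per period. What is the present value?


PV = PMT * (1 - (1+i)^(-n)) / i
= 311 * (1 - (1+0.06)^(-21)) / 0.06
= 311 * (1 - 0.294155) / 0.06
= 311 * 11.764077
= 3658.6278


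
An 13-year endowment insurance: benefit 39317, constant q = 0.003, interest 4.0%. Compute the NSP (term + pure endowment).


Term component = 1158.7487
Pure endowment = 13_p_x * v^13 * benefit = 0.961694 * 0.600574 * 39317 = 22708.2684
NSP = 23867.0172


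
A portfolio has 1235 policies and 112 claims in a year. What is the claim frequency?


frequency = claims / policies
= 112 / 1235
= 0.0907


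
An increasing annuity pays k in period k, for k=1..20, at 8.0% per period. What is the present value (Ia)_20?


(Ia)_n = sum_{k=1}^{n} k * v^k, v = 1/(1+i)
v = 0.925926
Sum computed term by term:
(Ia)_20 = 78.9079


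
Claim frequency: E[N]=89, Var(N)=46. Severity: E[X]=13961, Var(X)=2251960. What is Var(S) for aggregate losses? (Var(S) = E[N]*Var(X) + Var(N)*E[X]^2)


Var(S) = E[N]*Var(X) + Var(N)*E[X]^2
= 89*2251960 + 46*13961^2
= 200424440 + 8965837966
= 9.1663e+09


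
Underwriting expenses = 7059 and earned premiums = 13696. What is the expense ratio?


Expense ratio = expenses / premiums
= 7059 / 13696
= 0.5154


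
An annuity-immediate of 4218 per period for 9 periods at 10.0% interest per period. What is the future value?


FV = PMT * ((1+i)^n - 1) / i
= 4218 * ((1.1)^9 - 1) / 0.1
= 4218 * (2.357948 - 1) / 0.1
= 57278.2336


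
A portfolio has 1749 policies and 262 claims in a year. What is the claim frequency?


frequency = claims / policies
= 262 / 1749
= 0.1498


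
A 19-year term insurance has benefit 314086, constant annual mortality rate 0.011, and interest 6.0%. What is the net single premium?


NSP = benefit * sum_{k=0}^{n-1} k_p_x * q * v^(k+1)
With constant q=0.011, v=0.943396
Sum = 0.113429
NSP = 314086 * 0.113429
= 35626.512


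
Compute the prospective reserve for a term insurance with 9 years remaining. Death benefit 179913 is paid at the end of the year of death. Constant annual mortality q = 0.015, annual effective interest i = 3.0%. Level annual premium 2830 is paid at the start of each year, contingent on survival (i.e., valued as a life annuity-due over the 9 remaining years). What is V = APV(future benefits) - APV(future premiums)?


v = 1/(1+i) = 0.970874
APV(future benefits) per unit = sum_{k=0}^{8} k_p_x * q * v^(k+1) = 0.110351
APV(future benefits) = 179913 * 0.110351 = 19853.6403
Life annuity-due factor ä_{x:9} = sum_{k=0}^{8} k_p_x * v^k = 7.577459
APV(future premiums) = 2830 * 7.577459 = 21444.2077
V = 19853.6403 - 21444.2077
= -1590.5674


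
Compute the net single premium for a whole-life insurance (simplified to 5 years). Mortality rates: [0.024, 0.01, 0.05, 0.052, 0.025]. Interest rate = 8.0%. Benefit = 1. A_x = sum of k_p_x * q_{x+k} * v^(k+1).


v = 0.925926
Year 0: k_p_x=1.0, q=0.024, term=0.022222
Year 1: k_p_x=0.976, q=0.01, term=0.008368
Year 2: k_p_x=0.96624, q=0.05, term=0.038352
Year 3: k_p_x=0.917928, q=0.052, term=0.035085
Year 4: k_p_x=0.870196, q=0.025, term=0.014806
A_x = 0.1188


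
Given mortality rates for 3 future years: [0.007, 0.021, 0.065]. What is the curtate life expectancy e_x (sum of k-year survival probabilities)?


e_x = sum_{k=1}^{n} k_p_x
k_p_x values:
  1_p_x = 0.993
  2_p_x = 0.972147
  3_p_x = 0.908957
e_x = 2.8741


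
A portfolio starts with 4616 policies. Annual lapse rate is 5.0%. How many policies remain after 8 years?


remaining = initial * (1 - lapse)^years
= 4616 * (1 - 0.05)^8
= 4616 * 0.66342
= 3062.3487


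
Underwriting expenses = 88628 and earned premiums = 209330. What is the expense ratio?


Expense ratio = expenses / premiums
= 88628 / 209330
= 0.4234


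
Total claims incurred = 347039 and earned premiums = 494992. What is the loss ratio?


Loss ratio = claims / premiums
= 347039 / 494992
= 0.7011


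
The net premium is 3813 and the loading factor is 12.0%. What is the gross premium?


Gross = net * (1 + loading)
= 3813 * (1 + 0.12)
= 3813 * 1.12
= 4270.56


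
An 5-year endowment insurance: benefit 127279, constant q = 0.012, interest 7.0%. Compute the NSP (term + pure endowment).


Term component = 6123.8932
Pure endowment = 5_p_x * v^5 * benefit = 0.941423 * 0.712986 * 127279 = 85432.3965
NSP = 91556.2897


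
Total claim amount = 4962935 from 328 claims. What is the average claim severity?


severity = total / number
= 4962935 / 328
= 15130.8994


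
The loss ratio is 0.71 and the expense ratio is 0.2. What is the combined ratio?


Combined ratio = loss ratio + expense ratio
= 0.71 + 0.2
= 0.91


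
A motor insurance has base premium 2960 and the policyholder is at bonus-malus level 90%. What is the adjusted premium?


adjusted = base * BM_level / 100
= 2960 * 90 / 100
= 2960 * 0.9
= 2664.0


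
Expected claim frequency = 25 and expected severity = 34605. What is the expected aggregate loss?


E[S] = E[N] * E[X]
= 25 * 34605
= 865125


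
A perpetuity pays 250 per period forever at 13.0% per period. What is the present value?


PV = PMT / i
= 250 / 0.13
= 1923.0769


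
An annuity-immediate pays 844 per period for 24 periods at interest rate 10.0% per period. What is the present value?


PV = PMT * (1 - (1+i)^(-n)) / i
= 844 * (1 - (1+0.1)^(-24)) / 0.1
= 844 * (1 - 0.101526) / 0.1
= 844 * 8.984744
= 7583.124


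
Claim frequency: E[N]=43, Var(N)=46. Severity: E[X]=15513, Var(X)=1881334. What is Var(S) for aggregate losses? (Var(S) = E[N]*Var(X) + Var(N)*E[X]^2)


Var(S) = E[N]*Var(X) + Var(N)*E[X]^2
= 43*1881334 + 46*15513^2
= 80897362 + 11070045774
= 1.1151e+10


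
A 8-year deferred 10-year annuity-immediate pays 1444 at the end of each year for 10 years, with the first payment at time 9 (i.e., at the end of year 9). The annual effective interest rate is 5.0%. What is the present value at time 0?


PV at time 8 of the 10-year annuity-immediate:
a_n = 1444 * (1-(1+0.05)^(-10))/0.05 = 11150.1852
Discount back 8 years to time 0:
PV = 11150.1852 * (1+0.05)^(-8)
= 11150.1852 * 0.676839
= 7546.8843


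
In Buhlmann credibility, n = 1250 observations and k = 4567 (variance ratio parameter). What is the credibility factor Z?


Z = n / (n + k)
= 1250 / (1250 + 4567)
= 1250 / 5817
= 0.2149
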